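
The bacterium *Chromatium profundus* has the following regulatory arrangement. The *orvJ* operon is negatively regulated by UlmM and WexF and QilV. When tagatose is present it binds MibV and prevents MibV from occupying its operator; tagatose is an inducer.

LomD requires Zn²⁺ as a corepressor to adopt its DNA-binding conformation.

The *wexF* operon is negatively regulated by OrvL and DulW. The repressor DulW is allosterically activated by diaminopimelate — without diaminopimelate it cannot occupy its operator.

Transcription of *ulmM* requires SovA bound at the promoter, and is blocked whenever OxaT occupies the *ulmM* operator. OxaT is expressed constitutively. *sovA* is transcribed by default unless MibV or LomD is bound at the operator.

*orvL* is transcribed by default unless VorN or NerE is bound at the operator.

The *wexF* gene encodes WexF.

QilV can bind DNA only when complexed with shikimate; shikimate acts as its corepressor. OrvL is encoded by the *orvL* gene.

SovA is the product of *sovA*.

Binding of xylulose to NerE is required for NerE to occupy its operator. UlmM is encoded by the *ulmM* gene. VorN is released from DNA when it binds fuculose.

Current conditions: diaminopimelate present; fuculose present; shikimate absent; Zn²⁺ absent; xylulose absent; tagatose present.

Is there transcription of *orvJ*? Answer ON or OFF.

OxaT is produced constitutively and is active.
Tagatose is present, so MibV is inactive.
Zn²⁺ is absent, so LomD is inactive.
With no repressor bound, *sovA* is transcribed.
So SovA is produced and active.
With repressor OxaT bound, *ulmM* is not transcribed.
So UlmM is not produced.
Fuculose is present, so VorN is inactive.
Xylulose is absent, so NerE is inactive.
With no repressor bound, *orvL* is transcribed.
So OrvL is produced and active.
Diaminopimelate is present, so DulW is active.
With repressor OrvL bound, *wexF* is not transcribed.
So WexF is not produced.
Shikimate is absent, so QilV is inactive.
With no repressor bound, *orvJ* is transcribed.

ON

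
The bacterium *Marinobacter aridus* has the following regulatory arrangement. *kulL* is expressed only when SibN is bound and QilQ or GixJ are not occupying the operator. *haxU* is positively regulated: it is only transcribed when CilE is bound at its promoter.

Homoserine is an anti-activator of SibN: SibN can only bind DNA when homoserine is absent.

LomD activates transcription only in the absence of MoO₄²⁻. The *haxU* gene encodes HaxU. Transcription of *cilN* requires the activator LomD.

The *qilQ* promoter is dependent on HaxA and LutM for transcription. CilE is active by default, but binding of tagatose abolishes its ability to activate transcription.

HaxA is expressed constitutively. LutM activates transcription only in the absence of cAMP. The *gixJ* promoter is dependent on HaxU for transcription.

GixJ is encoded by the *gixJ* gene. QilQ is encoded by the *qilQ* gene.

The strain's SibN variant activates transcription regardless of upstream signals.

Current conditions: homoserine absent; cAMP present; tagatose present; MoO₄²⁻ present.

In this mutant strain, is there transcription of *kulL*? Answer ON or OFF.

ON

HaxA is produced constitutively and is active.
cAMP is present, so LutM is inactive.
Required activator LutM is absent, so *qilQ* is not transcribed.
So QilQ is not produced.
Tagatose is present, so CilE is inactive.
Required activator CilE is absent, so *haxU* is not transcribed.
So HaxU is not produced.
Required activator HaxU is absent, so *gixJ* is not transcribed.
So GixJ is not produced.
SibN is constitutively active in this strain.
No repressor is bound and SibN is active, so *kulL* is transcribed.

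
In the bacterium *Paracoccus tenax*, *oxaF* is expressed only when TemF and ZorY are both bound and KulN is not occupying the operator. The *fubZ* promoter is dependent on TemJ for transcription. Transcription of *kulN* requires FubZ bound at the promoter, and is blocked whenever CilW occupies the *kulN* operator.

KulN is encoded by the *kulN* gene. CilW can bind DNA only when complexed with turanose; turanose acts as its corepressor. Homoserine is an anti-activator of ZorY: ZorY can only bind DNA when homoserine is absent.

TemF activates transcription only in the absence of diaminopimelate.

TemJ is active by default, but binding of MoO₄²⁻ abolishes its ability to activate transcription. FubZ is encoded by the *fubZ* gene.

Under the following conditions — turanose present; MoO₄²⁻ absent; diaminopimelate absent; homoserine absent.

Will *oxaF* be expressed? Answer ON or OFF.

Diaminopimelate is absent, so TemF is active.
MoO₄²⁻ is absent, so TemJ is active.
No repressor is bound and TemJ is active, so *fubZ* is transcribed.
So FubZ is produced and active.
Turanose is present, so CilW is active.
With repressor CilW bound, *kulN* is not transcribed.
So KulN is not produced.
Homoserine is absent, so ZorY is active.
No repressor is bound and TemF and ZorY are active, so *oxaF* is transcribed.

ON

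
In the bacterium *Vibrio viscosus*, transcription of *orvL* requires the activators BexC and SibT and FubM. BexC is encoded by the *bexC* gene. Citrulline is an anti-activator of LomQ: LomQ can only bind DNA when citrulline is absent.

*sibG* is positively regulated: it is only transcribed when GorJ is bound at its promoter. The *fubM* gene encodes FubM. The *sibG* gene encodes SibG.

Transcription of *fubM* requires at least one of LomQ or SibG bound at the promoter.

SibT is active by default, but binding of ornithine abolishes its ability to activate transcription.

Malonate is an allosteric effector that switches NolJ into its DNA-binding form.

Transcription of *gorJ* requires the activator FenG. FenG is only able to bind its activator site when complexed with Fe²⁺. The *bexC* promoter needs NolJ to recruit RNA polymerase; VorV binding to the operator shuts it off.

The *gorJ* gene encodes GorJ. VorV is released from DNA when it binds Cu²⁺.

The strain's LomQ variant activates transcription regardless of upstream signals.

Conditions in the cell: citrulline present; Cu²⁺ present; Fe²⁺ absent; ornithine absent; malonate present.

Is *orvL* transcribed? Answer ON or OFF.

ON

Cu²⁺ is present, so VorV is inactive.
Malonate is present, so NolJ is active.
No repressor is bound and NolJ is active, so *bexC* is transcribed.
So BexC is produced and active.
Ornithine is absent, so SibT is active.
LomQ is constitutively active in this strain.
Fe²⁺ is absent, so FenG is inactive.
Required activator FenG is absent, so *gorJ* is not transcribed.
So GorJ is not produced.
Required activator GorJ is absent, so *sibG* is not transcribed.
So SibG is not produced.
Activator LomQ is present, so *fubM* is transcribed.
So FubM is produced and active.
No repressor is bound and BexC and SibT and FubM are active, so *orvL* is transcribed.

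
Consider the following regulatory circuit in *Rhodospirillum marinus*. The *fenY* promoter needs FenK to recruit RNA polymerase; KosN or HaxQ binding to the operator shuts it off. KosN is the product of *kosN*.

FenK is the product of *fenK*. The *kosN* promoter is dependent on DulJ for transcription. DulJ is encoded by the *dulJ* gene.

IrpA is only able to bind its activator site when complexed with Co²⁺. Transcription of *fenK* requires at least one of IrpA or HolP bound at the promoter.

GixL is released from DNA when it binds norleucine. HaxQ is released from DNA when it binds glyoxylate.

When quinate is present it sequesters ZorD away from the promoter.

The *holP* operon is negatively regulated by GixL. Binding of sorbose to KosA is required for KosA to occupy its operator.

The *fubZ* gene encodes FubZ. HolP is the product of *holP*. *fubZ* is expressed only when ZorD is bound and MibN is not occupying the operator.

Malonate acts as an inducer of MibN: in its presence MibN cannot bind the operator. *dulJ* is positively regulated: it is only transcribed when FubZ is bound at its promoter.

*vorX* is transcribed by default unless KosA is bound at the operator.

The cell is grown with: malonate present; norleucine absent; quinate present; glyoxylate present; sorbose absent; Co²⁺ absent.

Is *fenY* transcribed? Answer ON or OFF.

OFF

Malonate is present, so MibN is inactive.
Quinate is present, so ZorD is inactive.
Required activator ZorD is absent, so *fubZ* is not transcribed.
So FubZ is not produced.
Required activator FubZ is absent, so *dulJ* is not transcribed.
So DulJ is not produced.
Required activator DulJ is absent, so *kosN* is not transcribed.
So KosN is not produced.
Glyoxylate is present, so HaxQ is inactive.
Co²⁺ is absent, so IrpA is inactive.
Norleucine is absent, so GixL is active.
With repressor GixL bound, *holP* is not transcribed.
So HolP is not produced.
No activator is available at the *fenK* promoter, so *fenK* is not transcribed.
So FenK is not produced.
Required activator FenK is absent, so *fenY* is not transcribed.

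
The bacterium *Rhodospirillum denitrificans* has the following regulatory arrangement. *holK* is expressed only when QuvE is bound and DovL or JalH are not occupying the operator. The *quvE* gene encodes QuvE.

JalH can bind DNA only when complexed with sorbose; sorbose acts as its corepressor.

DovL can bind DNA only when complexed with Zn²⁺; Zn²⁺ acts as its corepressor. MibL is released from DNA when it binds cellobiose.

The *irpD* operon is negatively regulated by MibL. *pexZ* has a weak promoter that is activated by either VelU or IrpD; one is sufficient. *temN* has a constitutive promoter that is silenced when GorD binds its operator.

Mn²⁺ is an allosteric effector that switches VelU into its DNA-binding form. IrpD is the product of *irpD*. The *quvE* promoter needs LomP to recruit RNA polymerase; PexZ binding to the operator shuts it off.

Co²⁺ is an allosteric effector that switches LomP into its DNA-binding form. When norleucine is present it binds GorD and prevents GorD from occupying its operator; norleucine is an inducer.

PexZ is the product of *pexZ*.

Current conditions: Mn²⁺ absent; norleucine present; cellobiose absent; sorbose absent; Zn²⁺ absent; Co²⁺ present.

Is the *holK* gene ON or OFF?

Co²⁺ is present, so LomP is active.
Mn²⁺ is absent, so VelU is inactive.
Cellobiose is absent, so MibL is active.
With repressor MibL bound, *irpD* is not transcribed.
So IrpD is not produced.
No activator is available at the *pexZ* promoter, so *pexZ* is not transcribed.
So PexZ is not produced.
No repressor is bound and LomP is active, so *quvE* is transcribed.
So QuvE is produced and active.
Zn²⁺ is absent, so DovL is inactive.
Sorbose is absent, so JalH is inactive.
No repressor is bound and QuvE is active, so *holK* is transcribed.

ON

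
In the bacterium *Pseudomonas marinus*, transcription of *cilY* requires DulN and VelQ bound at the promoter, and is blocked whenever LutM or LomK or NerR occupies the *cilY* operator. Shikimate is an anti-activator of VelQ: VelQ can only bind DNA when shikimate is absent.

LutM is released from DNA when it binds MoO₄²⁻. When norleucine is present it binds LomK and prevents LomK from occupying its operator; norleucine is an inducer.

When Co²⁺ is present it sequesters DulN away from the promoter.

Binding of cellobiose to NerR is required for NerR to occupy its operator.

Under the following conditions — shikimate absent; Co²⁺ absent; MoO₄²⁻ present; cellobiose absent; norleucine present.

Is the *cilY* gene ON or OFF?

ON

MoO₄²⁻ is present, so LutM is inactive.
Norleucine is present, so LomK is inactive.
Cellobiose is absent, so NerR is inactive.
Co²⁺ is absent, so DulN is active.
Shikimate is absent, so VelQ is active.
No repressor is bound and DulN and VelQ are active, so *cilY* is transcribed.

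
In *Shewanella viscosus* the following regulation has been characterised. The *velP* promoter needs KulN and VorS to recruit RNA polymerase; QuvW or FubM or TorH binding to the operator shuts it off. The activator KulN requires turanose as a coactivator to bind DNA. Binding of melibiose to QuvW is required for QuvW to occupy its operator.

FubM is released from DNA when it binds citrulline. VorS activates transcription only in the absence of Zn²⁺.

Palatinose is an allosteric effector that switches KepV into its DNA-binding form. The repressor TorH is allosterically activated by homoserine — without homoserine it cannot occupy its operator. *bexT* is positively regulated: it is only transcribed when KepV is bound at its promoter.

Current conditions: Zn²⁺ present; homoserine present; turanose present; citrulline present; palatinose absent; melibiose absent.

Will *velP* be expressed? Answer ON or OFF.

Melibiose is absent, so QuvW is inactive.
Turanose is present, so KulN is active.
Citrulline is present, so FubM is inactive.
Zn²⁺ is present, so VorS is inactive.
Homoserine is present, so TorH is active.
With repressor TorH bound, *velP* is not transcribed.

OFF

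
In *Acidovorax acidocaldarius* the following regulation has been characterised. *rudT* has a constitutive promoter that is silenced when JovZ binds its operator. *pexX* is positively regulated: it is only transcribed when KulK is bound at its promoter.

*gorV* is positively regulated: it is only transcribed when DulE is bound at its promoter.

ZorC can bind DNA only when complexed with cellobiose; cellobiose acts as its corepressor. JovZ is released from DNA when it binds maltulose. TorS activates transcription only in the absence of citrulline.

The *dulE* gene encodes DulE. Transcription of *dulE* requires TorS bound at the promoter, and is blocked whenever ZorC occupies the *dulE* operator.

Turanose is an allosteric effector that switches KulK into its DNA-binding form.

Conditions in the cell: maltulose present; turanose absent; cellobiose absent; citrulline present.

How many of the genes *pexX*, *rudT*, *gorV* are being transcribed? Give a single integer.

Turanose is absent, so KulK is inactive.
Required activator KulK is absent, so *pexX* is not transcribed.
→ *pexX* is OFF.
Maltulose is present, so JovZ is inactive.
With no repressor bound, *rudT* is transcribed.
→ *rudT* is ON.
Cellobiose is absent, so ZorC is inactive.
Citrulline is present, so TorS is inactive.
Required activator TorS is absent, so *dulE* is not transcribed.
So DulE is not produced.
Required activator DulE is absent, so *gorV* is not transcribed.
→ *gorV* is OFF.
1 of the 3 genes is transcribed.

1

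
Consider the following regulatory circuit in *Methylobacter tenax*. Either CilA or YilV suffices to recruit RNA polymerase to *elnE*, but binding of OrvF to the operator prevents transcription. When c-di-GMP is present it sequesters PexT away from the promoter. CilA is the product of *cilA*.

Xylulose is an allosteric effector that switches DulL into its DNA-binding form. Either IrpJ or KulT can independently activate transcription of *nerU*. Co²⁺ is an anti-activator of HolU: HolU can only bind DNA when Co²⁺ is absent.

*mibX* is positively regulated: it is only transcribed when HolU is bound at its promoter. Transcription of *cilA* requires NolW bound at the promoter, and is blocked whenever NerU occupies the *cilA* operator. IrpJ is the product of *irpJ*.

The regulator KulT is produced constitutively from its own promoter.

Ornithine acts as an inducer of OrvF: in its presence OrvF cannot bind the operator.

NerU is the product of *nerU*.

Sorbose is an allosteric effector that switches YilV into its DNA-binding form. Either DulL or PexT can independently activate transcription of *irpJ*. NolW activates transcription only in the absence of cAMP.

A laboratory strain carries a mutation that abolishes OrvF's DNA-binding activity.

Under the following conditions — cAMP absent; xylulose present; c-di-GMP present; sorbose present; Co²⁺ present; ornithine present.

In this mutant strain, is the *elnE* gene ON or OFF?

Xylulose is present, so DulL is active.
c-di-GMP is present, so PexT is inactive.
Activator DulL is present, so *irpJ* is transcribed.
So IrpJ is produced and active.
KulT is produced constitutively and is active.
Activator IrpJ is present, so *nerU* is transcribed.
So NerU is produced and active.
cAMP is absent, so NolW is active.
With repressor NerU bound, *cilA* is not transcribed.
So CilA is not produced.
Sorbose is present, so YilV is active.
OrvF is non-functional in this strain, so it has no effect.
Activator YilV is present, so *elnE* is transcribed.

ON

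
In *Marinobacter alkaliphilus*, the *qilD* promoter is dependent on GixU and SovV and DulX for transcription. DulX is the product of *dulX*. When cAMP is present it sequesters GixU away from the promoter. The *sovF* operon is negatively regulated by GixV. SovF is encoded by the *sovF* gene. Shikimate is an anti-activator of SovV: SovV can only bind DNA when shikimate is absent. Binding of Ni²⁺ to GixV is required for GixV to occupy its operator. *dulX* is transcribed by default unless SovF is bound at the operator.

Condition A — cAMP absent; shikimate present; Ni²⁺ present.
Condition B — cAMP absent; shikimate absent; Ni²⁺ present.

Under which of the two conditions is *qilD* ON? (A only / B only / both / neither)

B only

Condition A:
cAMP is absent, so GixU is active.
Shikimate is present, so SovV is inactive.
Ni²⁺ is present, so GixV is active.
With repressor GixV bound, *sovF* is not transcribed.
So SovF is not produced.
With no repressor bound, *dulX* is transcribed.
So DulX is produced and active.
Required activator SovV is absent, so *qilD* is not transcribed.
→ *qilD* is OFF in A.
Condition B:
cAMP is absent, so GixU is active.
Shikimate is absent, so SovV is active.
Ni²⁺ is present, so GixV is active.
With repressor GixV bound, *sovF* is not transcribed.
So SovF is not produced.
With no repressor bound, *dulX* is transcribed.
So DulX is produced and active.
No repressor is bound and GixU and SovV and DulX are active, so *qilD* is transcribed.
→ *qilD* is ON in B.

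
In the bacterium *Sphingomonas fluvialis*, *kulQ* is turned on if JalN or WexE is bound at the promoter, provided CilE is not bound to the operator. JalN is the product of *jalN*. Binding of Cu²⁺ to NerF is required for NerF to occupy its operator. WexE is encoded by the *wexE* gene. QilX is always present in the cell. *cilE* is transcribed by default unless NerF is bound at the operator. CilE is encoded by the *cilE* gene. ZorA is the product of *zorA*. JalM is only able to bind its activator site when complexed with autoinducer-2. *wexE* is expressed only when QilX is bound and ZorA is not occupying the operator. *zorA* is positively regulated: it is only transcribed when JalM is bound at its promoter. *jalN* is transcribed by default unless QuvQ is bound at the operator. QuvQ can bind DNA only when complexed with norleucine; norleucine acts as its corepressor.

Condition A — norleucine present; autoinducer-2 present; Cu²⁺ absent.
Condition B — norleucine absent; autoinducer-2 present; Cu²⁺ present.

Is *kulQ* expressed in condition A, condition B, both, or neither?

B only

Condition A:
Norleucine is present, so QuvQ is active.
With repressor QuvQ bound, *jalN* is not transcribed.
So JalN is not produced.
QilX is produced constitutively and is active.
Autoinducer-2 is present, so JalM is active.
No repressor is bound and JalM is active, so *zorA* is transcribed.
So ZorA is produced and active.
With repressor ZorA bound, *wexE* is not transcribed.
So WexE is not produced.
Cu²⁺ is absent, so NerF is inactive.
With no repressor bound, *cilE* is transcribed.
So CilE is produced and active.
With repressor CilE bound, *kulQ* is not transcribed.
→ *kulQ* is OFF in A.
Condition B:
Norleucine is absent, so QuvQ is inactive.
With no repressor bound, *jalN* is transcribed.
So JalN is produced and active.
QilX is produced constitutively and is active.
Autoinducer-2 is present, so JalM is active.
No repressor is bound and JalM is active, so *zorA* is transcribed.
So ZorA is produced and active.
With repressor ZorA bound, *wexE* is not transcribed.
So WexE is not produced.
Cu²⁺ is present, so NerF is active.
With repressor NerF bound, *cilE* is not transcribed.
So CilE is not produced.
Activator JalN is present, so *kulQ* is transcribed.
→ *kulQ* is ON in B.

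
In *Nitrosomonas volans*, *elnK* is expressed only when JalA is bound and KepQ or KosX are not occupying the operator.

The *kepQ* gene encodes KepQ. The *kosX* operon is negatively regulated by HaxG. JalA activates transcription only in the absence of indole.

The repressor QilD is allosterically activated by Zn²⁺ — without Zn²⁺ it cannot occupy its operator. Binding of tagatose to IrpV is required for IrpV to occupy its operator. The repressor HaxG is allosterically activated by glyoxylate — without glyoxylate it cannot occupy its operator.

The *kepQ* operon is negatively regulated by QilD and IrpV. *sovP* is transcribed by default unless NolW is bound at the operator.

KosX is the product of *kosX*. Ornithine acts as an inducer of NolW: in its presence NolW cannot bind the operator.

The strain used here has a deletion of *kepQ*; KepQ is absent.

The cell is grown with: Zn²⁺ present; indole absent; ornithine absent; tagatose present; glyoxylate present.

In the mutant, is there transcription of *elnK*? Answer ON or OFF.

Indole is absent, so JalA is active.
KepQ is non-functional in this strain, so it has no effect.
Glyoxylate is present, so HaxG is active.
With repressor HaxG bound, *kosX* is not transcribed.
So KosX is not produced.
No repressor is bound and JalA is active, so *elnK* is transcribed.

ON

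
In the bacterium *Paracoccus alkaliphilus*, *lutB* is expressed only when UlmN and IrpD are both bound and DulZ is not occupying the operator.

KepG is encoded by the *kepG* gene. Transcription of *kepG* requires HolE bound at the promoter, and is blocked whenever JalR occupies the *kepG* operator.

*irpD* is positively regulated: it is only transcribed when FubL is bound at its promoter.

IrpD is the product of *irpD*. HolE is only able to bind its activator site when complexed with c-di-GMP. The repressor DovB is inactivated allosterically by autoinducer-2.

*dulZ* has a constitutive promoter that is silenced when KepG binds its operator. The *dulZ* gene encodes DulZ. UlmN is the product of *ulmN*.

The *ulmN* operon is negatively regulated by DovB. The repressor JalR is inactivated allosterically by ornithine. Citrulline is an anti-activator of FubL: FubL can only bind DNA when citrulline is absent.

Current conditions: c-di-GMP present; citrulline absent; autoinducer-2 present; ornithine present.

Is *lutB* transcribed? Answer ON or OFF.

ON

Autoinducer-2 is present, so DovB is inactive.
With no repressor bound, *ulmN* is transcribed.
So UlmN is produced and active.
Citrulline is absent, so FubL is active.
No repressor is bound and FubL is active, so *irpD* is transcribed.
So IrpD is produced and active.
Ornithine is present, so JalR is inactive.
c-di-GMP is present, so HolE is active.
No repressor is bound and HolE is active, so *kepG* is transcribed.
So KepG is produced and active.
With repressor KepG bound, *dulZ* is not transcribed.
So DulZ is not produced.
No repressor is bound and UlmN and IrpD are active, so *lutB* is transcribed.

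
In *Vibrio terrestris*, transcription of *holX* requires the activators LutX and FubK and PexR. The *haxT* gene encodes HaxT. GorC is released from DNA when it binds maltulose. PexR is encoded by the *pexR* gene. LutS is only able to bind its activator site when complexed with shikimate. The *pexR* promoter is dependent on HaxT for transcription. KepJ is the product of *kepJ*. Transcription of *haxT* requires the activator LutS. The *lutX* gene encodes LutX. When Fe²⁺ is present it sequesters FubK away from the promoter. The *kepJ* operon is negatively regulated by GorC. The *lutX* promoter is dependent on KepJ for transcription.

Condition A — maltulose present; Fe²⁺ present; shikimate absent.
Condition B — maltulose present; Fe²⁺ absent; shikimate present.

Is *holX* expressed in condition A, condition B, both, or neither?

B only

Condition A:
Maltulose is present, so GorC is inactive.
With no repressor bound, *kepJ* is transcribed.
So KepJ is produced and active.
No repressor is bound and KepJ is active, so *lutX* is transcribed.
So LutX is produced and active.
Fe²⁺ is present, so FubK is inactive.
Shikimate is absent, so LutS is inactive.
Required activator LutS is absent, so *haxT* is not transcribed.
So HaxT is not produced.
Required activator HaxT is absent, so *pexR* is not transcribed.
So PexR is not produced.
Required activator FubK is absent, so *holX* is not transcribed.
→ *holX* is OFF in A.
Condition B:
Maltulose is present, so GorC is inactive.
With no repressor bound, *kepJ* is transcribed.
So KepJ is produced and active.
No repressor is bound and KepJ is active, so *lutX* is transcribed.
So LutX is produced and active.
Fe²⁺ is absent, so FubK is active.
Shikimate is present, so LutS is active.
No repressor is bound and LutS is active, so *haxT* is transcribed.
So HaxT is produced and active.
No repressor is bound and HaxT is active, so *pexR* is transcribed.
So PexR is produced and active.
No repressor is bound and LutX and FubK and PexR are active, so *holX* is transcribed.
→ *holX* is ON in B.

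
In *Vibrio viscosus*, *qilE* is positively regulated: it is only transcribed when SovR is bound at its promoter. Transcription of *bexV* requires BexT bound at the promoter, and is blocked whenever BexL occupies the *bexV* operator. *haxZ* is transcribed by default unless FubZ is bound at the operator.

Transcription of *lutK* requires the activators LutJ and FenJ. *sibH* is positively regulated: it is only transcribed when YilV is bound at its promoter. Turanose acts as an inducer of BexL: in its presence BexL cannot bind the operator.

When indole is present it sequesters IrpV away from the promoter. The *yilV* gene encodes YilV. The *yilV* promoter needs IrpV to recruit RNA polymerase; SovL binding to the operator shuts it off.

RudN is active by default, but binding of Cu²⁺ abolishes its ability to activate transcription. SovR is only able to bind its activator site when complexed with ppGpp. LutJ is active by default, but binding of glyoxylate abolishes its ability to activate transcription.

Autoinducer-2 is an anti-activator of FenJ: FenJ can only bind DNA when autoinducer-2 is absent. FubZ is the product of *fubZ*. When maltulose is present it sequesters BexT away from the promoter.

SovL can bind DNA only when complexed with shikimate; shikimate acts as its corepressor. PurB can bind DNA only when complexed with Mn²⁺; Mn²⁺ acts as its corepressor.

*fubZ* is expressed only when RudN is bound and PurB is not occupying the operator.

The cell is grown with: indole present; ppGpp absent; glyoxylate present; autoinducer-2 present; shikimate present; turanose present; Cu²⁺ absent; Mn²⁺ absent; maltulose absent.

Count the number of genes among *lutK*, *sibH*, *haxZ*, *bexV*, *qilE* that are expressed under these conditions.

Glyoxylate is present, so LutJ is inactive.
Autoinducer-2 is present, so FenJ is inactive.
Required activator LutJ is absent, so *lutK* is not transcribed.
→ *lutK* is OFF.
Indole is present, so IrpV is inactive.
Shikimate is present, so SovL is active.
With repressor SovL bound, *yilV* is not transcribed.
So YilV is not produced.
Required activator YilV is absent, so *sibH* is not transcribed.
→ *sibH* is OFF.
Cu²⁺ is absent, so RudN is active.
Mn²⁺ is absent, so PurB is inactive.
No repressor is bound and RudN is active, so *fubZ* is transcribed.
So FubZ is produced and active.
With repressor FubZ bound, *haxZ* is not transcribed.
→ *haxZ* is OFF.
Turanose is present, so BexL is inactive.
Maltulose is absent, so BexT is active.
No repressor is bound and BexT is active, so *bexV* is transcribed.
→ *bexV* is ON.
ppGpp is absent, so SovR is inactive.
Required activator SovR is absent, so *qilE* is not transcribed.
→ *qilE* is OFF.
1 of the 5 genes is transcribed.

1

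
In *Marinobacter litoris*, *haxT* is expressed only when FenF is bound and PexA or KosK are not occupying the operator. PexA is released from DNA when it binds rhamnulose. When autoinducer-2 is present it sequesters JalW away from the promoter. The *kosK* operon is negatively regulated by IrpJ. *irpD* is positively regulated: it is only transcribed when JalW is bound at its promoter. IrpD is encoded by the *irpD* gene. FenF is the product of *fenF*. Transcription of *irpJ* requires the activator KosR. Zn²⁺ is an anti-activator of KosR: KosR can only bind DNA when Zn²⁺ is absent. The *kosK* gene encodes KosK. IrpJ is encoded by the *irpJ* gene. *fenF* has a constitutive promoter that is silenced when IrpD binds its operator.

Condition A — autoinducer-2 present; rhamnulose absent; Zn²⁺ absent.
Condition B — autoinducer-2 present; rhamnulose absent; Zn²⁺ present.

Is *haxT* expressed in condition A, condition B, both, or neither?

Condition A:
Autoinducer-2 is present, so JalW is inactive.
Required activator JalW is absent, so *irpD* is not transcribed.
So IrpD is not produced.
With no repressor bound, *fenF* is transcribed.
So FenF is produced and active.
Rhamnulose is absent, so PexA is active.
Zn²⁺ is absent, so KosR is active.
No repressor is bound and KosR is active, so *irpJ* is transcribed.
So IrpJ is produced and active.
With repressor IrpJ bound, *kosK* is not transcribed.
So KosK is not produced.
With repressor PexA bound, *haxT* is not transcribed.
→ *haxT* is OFF in A.
Condition B:
Autoinducer-2 is present, so JalW is inactive.
Required activator JalW is absent, so *irpD* is not transcribed.
So IrpD is not produced.
With no repressor bound, *fenF* is transcribed.
So FenF is produced and active.
Rhamnulose is absent, so PexA is active.
Zn²⁺ is present, so KosR is inactive.
Required activator KosR is absent, so *irpJ* is not transcribed.
So IrpJ is not produced.
With no repressor bound, *kosK* is transcribed.
So KosK is produced and active.
With repressor PexA bound, *haxT* is not transcribed.
→ *haxT* is OFF in B.

neither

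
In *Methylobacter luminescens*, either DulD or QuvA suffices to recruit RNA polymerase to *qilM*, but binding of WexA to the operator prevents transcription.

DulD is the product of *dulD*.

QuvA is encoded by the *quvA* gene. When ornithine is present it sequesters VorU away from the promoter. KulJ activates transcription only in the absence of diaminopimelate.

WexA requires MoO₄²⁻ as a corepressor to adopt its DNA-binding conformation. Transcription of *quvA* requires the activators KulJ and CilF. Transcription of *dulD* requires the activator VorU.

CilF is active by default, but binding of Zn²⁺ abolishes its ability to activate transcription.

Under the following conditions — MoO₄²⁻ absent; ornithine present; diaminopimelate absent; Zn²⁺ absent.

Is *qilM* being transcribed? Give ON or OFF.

Ornithine is present, so VorU is inactive.
Required activator VorU is absent, so *dulD* is not transcribed.
So DulD is not produced.
Diaminopimelate is absent, so KulJ is active.
Zn²⁺ is absent, so CilF is active.
No repressor is bound and KulJ and CilF are active, so *quvA* is transcribed.
So QuvA is produced and active.
MoO₄²⁻ is absent, so WexA is inactive.
Activator QuvA is present, so *qilM* is transcribed.

ON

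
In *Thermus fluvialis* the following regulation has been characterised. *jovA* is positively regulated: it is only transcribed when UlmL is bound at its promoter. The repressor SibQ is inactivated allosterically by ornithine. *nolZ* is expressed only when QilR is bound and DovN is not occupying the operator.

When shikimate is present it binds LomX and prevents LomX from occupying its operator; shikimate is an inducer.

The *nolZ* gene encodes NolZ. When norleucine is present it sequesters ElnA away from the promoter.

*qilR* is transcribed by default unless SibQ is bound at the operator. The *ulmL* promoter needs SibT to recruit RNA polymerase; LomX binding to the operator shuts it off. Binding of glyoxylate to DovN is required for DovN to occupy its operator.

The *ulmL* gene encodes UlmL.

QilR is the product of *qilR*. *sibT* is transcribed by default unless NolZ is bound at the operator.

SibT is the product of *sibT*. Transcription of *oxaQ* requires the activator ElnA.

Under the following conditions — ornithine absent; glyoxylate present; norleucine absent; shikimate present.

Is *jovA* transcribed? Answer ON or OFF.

Ornithine is absent, so SibQ is active.
With repressor SibQ bound, *qilR* is not transcribed.
So QilR is not produced.
Glyoxylate is present, so DovN is active.
With repressor DovN bound, *nolZ* is not transcribed.
So NolZ is not produced.
With no repressor bound, *sibT* is transcribed.
So SibT is produced and active.
Shikimate is present, so LomX is inactive.
No repressor is bound and SibT is active, so *ulmL* is transcribed.
So UlmL is produced and active.
No repressor is bound and UlmL is active, so *jovA* is transcribed.

ON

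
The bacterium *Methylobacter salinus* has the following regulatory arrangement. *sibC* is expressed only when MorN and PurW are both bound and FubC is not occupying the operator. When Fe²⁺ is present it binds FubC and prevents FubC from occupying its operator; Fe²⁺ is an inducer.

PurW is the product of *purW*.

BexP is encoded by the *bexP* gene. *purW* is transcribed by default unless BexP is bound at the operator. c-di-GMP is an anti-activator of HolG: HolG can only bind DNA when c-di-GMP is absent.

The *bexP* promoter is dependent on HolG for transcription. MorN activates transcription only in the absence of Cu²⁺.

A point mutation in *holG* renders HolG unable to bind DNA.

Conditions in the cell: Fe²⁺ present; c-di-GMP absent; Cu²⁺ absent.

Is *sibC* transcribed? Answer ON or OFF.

ON

Fe²⁺ is present, so FubC is inactive.
Cu²⁺ is absent, so MorN is active.
HolG is non-functional in this strain, so it has no effect.
Required activator HolG is absent, so *bexP* is not transcribed.
So BexP is not produced.
With no repressor bound, *purW* is transcribed.
So PurW is produced and active.
No repressor is bound and MorN and PurW are active, so *sibC* is transcribed.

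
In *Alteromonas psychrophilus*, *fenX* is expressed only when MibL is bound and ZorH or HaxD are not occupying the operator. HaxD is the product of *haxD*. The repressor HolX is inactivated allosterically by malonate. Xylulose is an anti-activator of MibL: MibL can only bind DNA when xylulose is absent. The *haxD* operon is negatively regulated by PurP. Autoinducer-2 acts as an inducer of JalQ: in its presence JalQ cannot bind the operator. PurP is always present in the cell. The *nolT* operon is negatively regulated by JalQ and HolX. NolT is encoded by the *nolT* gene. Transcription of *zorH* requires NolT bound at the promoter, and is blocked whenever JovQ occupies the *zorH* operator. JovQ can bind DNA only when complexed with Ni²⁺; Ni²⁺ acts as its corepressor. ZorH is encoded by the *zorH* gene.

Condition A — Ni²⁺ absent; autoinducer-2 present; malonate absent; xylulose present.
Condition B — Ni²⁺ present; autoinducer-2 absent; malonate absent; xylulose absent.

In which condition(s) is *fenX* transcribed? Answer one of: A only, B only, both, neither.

Condition A:
Ni²⁺ is absent, so JovQ is inactive.
Autoinducer-2 is present, so JalQ is inactive.
Malonate is absent, so HolX is active.
With repressor HolX bound, *nolT* is not transcribed.
So NolT is not produced.
Required activator NolT is absent, so *zorH* is not transcribed.
So ZorH is not produced.
PurP is produced constitutively and is active.
With repressor PurP bound, *haxD* is not transcribed.
So HaxD is not produced.
Xylulose is present, so MibL is inactive.
Required activator MibL is absent, so *fenX* is not transcribed.
→ *fenX* is OFF in A.
Condition B:
Ni²⁺ is present, so JovQ is active.
Autoinducer-2 is absent, so JalQ is active.
Malonate is absent, so HolX is active.
With repressor JalQ bound, *nolT* is not transcribed.
So NolT is not produced.
With repressor JovQ bound, *zorH* is not transcribed.
So ZorH is not produced.
PurP is produced constitutively and is active.
With repressor PurP bound, *haxD* is not transcribed.
So HaxD is not produced.
Xylulose is absent, so MibL is active.
No repressor is bound and MibL is active, so *fenX* is transcribed.
→ *fenX* is ON in B.

B only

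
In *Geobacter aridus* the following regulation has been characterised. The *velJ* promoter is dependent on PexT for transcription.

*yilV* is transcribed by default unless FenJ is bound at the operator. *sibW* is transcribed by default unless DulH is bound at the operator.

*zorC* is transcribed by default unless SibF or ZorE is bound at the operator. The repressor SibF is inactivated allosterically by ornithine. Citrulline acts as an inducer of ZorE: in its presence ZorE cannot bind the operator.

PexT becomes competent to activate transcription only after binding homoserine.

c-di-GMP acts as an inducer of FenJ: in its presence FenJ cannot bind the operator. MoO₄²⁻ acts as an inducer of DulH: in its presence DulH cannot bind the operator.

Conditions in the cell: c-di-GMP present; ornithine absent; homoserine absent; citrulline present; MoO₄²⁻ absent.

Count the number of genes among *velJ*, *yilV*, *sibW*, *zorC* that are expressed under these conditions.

Homoserine is absent, so PexT is inactive.
Required activator PexT is absent, so *velJ* is not transcribed.
→ *velJ* is OFF.
c-di-GMP is present, so FenJ is inactive.
With no repressor bound, *yilV* is transcribed.
→ *yilV* is ON.
MoO₄²⁻ is absent, so DulH is active.
With repressor DulH bound, *sibW* is not transcribed.
→ *sibW* is OFF.
Ornithine is absent, so SibF is active.
Citrulline is present, so ZorE is inactive.
With repressor SibF bound, *zorC* is not transcribed.
→ *zorC* is OFF.
1 of the 4 genes is transcribed.

1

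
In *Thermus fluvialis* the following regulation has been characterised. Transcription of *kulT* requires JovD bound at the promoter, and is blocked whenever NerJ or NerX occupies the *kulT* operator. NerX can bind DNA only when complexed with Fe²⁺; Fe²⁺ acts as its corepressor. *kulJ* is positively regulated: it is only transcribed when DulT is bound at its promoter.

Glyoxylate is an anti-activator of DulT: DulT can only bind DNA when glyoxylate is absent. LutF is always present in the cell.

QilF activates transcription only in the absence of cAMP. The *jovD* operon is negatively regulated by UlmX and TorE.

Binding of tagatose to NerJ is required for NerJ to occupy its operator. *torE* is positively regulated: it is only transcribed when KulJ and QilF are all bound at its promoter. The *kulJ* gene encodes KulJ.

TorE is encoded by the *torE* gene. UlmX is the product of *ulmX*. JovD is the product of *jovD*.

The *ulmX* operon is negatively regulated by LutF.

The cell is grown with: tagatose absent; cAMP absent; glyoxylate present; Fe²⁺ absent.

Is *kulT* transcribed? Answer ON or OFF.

ON

Tagatose is absent, so NerJ is inactive.
Fe²⁺ is absent, so NerX is inactive.
LutF is produced constitutively and is active.
With repressor LutF bound, *ulmX* is not transcribed.
So UlmX is not produced.
Glyoxylate is present, so DulT is inactive.
Required activator DulT is absent, so *kulJ* is not transcribed.
So KulJ is not produced.
cAMP is absent, so QilF is active.
Required activator KulJ is absent, so *torE* is not transcribed.
So TorE is not produced.
With no repressor bound, *jovD* is transcribed.
So JovD is produced and active.
No repressor is bound and JovD is active, so *kulT* is transcribed.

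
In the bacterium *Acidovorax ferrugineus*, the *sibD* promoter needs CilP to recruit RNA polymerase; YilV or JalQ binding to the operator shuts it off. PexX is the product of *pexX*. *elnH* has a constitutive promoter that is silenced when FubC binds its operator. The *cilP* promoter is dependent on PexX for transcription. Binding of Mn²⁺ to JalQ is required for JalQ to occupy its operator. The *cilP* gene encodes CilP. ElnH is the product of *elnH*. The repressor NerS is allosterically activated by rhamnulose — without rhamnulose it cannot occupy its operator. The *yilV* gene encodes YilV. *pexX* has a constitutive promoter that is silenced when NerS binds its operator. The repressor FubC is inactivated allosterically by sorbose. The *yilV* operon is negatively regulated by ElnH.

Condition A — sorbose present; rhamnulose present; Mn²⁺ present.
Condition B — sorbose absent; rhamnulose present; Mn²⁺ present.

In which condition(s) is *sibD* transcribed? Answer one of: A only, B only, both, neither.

Condition A:
Sorbose is present, so FubC is inactive.
With no repressor bound, *elnH* is transcribed.
So ElnH is produced and active.
With repressor ElnH bound, *yilV* is not transcribed.
So YilV is not produced.
Rhamnulose is present, so NerS is active.
With repressor NerS bound, *pexX* is not transcribed.
So PexX is not produced.
Required activator PexX is absent, so *cilP* is not transcribed.
So CilP is not produced.
Mn²⁺ is present, so JalQ is active.
With repressor JalQ bound, *sibD* is not transcribed.
→ *sibD* is OFF in A.
Condition B:
Sorbose is absent, so FubC is active.
With repressor FubC bound, *elnH* is not transcribed.
So ElnH is not produced.
With no repressor bound, *yilV* is transcribed.
So YilV is produced and active.
Rhamnulose is present, so NerS is active.
With repressor NerS bound, *pexX* is not transcribed.
So PexX is not produced.
Required activator PexX is absent, so *cilP* is not transcribed.
So CilP is not produced.
Mn²⁺ is present, so JalQ is active.
With repressor YilV bound, *sibD* is not transcribed.
→ *sibD* is OFF in B.

neither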